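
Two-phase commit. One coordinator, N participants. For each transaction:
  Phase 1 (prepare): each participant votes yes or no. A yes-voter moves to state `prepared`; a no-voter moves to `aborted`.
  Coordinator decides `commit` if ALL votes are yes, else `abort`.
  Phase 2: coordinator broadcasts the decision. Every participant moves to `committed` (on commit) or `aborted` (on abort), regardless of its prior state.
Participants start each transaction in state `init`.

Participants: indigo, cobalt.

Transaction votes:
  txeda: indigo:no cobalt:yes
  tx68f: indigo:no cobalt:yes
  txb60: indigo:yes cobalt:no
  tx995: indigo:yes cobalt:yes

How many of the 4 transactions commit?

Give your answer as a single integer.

txeda: no from indigo -> abort (commits=0)
tx68f: no from indigo -> abort (commits=0)
txb60: no from cobalt -> abort (commits=0)
tx995: all yes -> commit (commits=1)

Answer: 1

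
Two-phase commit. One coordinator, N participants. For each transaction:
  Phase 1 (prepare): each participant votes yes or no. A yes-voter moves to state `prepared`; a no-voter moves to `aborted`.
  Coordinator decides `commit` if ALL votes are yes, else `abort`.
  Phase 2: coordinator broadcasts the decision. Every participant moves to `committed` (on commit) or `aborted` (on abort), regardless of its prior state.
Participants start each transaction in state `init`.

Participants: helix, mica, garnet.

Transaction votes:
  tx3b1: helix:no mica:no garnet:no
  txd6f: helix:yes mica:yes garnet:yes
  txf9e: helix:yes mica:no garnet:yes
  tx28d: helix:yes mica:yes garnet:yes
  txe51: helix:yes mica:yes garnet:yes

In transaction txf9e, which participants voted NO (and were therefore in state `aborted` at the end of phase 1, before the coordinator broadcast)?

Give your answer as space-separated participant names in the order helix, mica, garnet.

Txn txf9e phase 1: helix yes -> prepared; mica no -> aborted; garnet yes -> prepared

Answer: mica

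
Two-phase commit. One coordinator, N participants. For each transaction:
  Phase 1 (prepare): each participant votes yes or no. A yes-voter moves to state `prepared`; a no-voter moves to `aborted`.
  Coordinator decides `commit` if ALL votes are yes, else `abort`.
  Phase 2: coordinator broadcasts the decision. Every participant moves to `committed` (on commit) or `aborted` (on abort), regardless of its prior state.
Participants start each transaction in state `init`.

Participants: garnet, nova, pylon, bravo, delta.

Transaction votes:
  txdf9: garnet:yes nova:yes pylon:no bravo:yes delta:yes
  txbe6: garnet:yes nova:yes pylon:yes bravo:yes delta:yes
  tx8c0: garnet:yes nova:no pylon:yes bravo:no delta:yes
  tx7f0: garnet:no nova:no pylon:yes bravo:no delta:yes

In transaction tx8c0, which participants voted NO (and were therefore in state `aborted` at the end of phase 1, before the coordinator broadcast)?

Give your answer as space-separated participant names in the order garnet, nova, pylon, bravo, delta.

Txn tx8c0 phase 1: garnet yes -> prepared; nova no -> aborted; pylon yes -> prepared; bravo no -> aborted; delta yes -> prepared

Answer: nova bravo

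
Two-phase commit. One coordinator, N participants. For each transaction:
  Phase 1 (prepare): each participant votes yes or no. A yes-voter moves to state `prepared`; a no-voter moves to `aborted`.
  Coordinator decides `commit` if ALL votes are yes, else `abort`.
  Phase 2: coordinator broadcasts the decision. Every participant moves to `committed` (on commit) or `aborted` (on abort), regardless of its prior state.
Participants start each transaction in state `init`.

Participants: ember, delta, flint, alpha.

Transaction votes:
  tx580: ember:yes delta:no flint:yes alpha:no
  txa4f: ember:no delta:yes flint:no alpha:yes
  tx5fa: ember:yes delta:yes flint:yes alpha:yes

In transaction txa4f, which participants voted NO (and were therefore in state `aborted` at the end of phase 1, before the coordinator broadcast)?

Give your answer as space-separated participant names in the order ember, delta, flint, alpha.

Answer: ember flint

Derivation:
Txn txa4f phase 1: ember no -> aborted; delta yes -> prepared; flint no -> aborted; alpha yes -> prepared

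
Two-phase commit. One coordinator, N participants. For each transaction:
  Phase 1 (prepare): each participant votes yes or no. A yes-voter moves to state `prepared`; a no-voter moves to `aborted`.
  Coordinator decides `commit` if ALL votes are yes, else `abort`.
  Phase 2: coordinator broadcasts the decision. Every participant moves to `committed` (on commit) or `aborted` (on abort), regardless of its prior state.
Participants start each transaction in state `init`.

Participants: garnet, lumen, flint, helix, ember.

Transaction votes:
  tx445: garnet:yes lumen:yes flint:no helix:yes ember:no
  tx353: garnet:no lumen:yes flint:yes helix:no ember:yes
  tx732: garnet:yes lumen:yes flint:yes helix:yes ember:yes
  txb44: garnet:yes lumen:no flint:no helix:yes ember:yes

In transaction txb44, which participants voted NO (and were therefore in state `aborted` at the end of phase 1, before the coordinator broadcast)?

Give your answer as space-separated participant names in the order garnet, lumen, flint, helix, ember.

Answer: lumen flint

Derivation:
Txn txb44 phase 1: garnet yes -> prepared; lumen no -> aborted; flint no -> aborted; helix yes -> prepared; ember yes -> prepared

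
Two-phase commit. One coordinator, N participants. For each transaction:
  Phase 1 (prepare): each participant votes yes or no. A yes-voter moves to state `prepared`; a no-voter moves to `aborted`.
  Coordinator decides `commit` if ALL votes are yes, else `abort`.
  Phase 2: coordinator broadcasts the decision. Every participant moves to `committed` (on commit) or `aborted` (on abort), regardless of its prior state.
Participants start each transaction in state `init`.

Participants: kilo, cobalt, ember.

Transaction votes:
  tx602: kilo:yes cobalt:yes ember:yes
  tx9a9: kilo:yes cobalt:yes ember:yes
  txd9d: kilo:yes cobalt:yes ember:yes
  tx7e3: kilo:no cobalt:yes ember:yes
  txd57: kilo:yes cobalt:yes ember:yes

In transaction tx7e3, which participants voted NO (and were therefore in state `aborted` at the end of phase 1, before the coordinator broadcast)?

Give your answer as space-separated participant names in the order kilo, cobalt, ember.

Answer: kilo

Derivation:
Txn tx7e3 phase 1: kilo no -> aborted; cobalt yes -> prepared; ember yes -> prepared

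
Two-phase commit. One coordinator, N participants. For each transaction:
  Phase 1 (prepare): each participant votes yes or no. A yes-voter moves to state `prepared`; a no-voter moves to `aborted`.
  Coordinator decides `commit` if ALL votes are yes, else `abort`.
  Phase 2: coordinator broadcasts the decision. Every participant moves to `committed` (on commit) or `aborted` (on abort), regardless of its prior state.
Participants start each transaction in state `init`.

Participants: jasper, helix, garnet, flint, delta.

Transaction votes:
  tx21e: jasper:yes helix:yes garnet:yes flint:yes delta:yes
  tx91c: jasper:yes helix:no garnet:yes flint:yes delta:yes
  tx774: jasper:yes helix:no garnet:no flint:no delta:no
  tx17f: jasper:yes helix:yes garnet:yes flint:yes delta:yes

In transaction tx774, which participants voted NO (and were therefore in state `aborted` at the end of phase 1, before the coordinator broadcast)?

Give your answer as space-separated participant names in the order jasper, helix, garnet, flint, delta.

Txn tx774 phase 1: jasper yes -> prepared; helix no -> aborted; garnet no -> aborted; flint no -> aborted; delta no -> aborted

Answer: helix garnet flint delta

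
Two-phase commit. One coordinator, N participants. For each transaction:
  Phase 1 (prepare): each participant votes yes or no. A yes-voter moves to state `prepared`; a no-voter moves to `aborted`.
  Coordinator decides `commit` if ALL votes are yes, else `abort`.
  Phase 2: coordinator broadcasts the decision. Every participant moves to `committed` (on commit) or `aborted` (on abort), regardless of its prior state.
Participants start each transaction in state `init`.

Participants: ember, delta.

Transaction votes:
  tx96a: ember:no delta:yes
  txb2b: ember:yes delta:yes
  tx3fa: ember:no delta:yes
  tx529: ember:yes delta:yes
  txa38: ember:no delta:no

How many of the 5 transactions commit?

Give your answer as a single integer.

Answer: 2

Derivation:
tx96a: no from ember -> abort (commits=0)
txb2b: all yes -> commit (commits=1)
tx3fa: no from ember -> abort (commits=1)
tx529: all yes -> commit (commits=2)
txa38: no from ember, delta -> abort (commits=2)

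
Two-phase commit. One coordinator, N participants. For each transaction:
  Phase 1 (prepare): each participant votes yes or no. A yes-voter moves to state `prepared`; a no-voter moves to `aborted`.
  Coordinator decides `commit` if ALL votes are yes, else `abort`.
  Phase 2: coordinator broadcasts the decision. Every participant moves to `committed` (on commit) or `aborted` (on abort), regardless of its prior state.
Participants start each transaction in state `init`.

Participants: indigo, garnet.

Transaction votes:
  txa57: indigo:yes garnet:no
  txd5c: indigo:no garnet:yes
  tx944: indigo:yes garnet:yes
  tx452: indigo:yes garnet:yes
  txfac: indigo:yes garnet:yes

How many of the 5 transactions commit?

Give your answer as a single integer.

txa57: no from garnet -> abort (commits=0)
txd5c: no from indigo -> abort (commits=0)
tx944: all yes -> commit (commits=1)
tx452: all yes -> commit (commits=2)
txfac: all yes -> commit (commits=3)

Answer: 3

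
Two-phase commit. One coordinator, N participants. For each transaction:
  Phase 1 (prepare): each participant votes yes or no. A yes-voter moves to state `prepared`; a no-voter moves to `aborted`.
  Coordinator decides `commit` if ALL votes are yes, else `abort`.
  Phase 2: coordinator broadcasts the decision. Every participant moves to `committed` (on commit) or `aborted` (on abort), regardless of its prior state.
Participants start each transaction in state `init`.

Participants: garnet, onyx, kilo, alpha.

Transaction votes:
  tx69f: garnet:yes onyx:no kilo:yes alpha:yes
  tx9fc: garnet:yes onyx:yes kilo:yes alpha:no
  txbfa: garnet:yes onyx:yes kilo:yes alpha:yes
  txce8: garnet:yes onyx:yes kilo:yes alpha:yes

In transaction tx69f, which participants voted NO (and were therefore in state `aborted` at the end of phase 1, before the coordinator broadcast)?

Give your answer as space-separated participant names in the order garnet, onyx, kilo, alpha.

Answer: onyx

Derivation:
Txn tx69f phase 1: garnet yes -> prepared; onyx no -> aborted; kilo yes -> prepared; alpha yes -> prepared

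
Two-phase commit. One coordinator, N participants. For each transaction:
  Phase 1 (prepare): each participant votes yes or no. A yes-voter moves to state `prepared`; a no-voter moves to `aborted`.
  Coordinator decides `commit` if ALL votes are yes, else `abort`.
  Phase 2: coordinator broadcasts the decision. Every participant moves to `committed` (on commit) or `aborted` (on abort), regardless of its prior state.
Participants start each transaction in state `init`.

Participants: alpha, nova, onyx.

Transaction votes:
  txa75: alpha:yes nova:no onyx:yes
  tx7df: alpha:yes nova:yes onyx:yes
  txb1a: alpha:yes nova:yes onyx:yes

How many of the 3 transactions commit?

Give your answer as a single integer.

Answer: 2

Derivation:
txa75: no from nova -> abort (commits=0)
tx7df: all yes -> commit (commits=1)
txb1a: all yes -> commit (commits=2)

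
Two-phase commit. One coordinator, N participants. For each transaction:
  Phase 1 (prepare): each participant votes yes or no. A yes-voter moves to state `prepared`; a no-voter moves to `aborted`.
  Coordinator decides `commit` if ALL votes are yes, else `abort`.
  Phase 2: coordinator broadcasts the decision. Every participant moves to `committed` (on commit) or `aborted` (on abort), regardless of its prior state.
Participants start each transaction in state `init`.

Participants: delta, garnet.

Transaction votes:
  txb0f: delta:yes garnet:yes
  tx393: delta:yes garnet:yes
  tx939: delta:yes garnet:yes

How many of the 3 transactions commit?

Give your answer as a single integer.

txb0f: all yes -> commit (commits=1)
tx393: all yes -> commit (commits=2)
tx939: all yes -> commit (commits=3)

Answer: 3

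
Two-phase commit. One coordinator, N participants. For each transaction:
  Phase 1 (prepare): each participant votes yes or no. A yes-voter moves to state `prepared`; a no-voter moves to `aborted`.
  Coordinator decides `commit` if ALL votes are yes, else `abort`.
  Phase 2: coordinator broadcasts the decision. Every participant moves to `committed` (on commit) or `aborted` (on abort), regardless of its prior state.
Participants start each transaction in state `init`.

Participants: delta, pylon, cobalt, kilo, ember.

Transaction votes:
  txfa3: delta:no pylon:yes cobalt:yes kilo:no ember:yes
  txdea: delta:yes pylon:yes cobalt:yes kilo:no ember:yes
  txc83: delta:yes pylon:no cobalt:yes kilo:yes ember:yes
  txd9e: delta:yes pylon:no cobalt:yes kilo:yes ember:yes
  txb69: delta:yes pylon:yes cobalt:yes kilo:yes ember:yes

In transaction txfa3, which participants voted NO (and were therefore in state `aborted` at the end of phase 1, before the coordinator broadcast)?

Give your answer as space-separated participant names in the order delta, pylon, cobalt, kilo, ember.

Txn txfa3 phase 1: delta no -> aborted; pylon yes -> prepared; cobalt yes -> prepared; kilo no -> aborted; ember yes -> prepared

Answer: delta kilo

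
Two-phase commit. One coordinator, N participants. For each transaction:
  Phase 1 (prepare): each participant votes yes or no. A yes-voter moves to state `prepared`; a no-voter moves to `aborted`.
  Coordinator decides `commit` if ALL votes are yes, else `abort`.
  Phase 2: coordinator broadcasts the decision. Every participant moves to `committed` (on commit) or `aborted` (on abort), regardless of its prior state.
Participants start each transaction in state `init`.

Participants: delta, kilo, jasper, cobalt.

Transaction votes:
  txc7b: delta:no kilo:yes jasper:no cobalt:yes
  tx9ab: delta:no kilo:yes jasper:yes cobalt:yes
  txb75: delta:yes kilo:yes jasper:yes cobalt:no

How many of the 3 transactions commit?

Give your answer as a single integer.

Answer: 0

Derivation:
txc7b: no from delta, jasper -> abort (commits=0)
tx9ab: no from delta -> abort (commits=0)
txb75: no from cobalt -> abort (commits=0)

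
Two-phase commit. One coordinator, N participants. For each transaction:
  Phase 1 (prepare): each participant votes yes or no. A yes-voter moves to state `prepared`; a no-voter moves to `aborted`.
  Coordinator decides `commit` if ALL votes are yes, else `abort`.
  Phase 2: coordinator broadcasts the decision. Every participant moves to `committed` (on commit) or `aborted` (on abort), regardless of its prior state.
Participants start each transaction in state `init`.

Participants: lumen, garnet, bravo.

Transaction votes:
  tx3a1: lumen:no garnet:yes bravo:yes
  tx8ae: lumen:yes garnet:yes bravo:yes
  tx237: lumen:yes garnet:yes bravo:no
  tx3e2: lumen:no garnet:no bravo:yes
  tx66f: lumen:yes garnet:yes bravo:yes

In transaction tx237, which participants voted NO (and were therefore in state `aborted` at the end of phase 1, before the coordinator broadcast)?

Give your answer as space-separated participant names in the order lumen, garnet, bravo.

Txn tx237 phase 1: lumen yes -> prepared; garnet yes -> prepared; bravo no -> aborted

Answer: bravo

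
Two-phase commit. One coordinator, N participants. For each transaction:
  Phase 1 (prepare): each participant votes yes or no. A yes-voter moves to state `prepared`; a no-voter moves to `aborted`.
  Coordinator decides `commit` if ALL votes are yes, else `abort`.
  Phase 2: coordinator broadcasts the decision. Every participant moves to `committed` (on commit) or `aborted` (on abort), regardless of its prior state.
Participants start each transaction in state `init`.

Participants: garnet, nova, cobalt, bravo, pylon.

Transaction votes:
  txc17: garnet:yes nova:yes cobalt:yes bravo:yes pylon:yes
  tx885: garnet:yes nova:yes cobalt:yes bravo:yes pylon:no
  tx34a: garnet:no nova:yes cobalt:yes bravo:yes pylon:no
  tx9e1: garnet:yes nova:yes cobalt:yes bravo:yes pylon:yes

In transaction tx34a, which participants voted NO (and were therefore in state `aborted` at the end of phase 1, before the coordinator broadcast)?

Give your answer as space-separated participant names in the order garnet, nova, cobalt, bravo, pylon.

Txn tx34a phase 1: garnet no -> aborted; nova yes -> prepared; cobalt yes -> prepared; bravo yes -> prepared; pylon no -> aborted

Answer: garnet pylon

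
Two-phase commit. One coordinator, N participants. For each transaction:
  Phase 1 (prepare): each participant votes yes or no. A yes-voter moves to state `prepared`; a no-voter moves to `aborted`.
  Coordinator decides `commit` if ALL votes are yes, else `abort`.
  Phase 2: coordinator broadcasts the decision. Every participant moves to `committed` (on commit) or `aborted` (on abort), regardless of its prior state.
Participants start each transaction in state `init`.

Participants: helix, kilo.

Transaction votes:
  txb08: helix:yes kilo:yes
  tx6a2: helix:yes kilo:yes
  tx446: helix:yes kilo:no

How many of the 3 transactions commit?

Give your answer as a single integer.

txb08: all yes -> commit (commits=1)
tx6a2: all yes -> commit (commits=2)
tx446: no from kilo -> abort (commits=2)

Answer: 2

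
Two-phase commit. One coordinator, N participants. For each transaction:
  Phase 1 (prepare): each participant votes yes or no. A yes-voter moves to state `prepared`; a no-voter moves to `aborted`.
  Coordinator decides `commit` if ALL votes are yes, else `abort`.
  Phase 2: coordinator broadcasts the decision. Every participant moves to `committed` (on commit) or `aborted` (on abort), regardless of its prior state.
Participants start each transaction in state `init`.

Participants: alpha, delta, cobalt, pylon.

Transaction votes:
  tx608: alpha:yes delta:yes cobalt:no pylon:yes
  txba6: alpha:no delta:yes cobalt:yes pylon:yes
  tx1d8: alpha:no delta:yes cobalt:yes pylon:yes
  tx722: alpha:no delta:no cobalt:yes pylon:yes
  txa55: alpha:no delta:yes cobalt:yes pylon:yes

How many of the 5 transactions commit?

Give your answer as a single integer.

Answer: 0

Derivation:
tx608: no from cobalt -> abort (commits=0)
txba6: no from alpha -> abort (commits=0)
tx1d8: no from alpha -> abort (commits=0)
tx722: no from alpha, delta -> abort (commits=0)
txa55: no from alpha -> abort (commits=0)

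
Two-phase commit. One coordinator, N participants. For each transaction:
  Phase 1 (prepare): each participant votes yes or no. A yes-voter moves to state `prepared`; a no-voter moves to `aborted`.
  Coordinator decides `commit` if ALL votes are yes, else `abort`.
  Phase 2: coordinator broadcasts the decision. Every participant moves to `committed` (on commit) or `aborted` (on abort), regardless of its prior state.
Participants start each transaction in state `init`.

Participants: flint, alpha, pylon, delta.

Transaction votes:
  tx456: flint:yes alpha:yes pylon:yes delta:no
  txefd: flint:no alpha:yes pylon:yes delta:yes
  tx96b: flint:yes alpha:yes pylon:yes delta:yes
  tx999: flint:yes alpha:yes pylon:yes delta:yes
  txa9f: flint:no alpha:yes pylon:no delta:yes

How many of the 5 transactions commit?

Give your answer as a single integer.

Answer: 2

Derivation:
tx456: no from delta -> abort (commits=0)
txefd: no from flint -> abort (commits=0)
tx96b: all yes -> commit (commits=1)
tx999: all yes -> commit (commits=2)
txa9f: no from flint, pylon -> abort (commits=2)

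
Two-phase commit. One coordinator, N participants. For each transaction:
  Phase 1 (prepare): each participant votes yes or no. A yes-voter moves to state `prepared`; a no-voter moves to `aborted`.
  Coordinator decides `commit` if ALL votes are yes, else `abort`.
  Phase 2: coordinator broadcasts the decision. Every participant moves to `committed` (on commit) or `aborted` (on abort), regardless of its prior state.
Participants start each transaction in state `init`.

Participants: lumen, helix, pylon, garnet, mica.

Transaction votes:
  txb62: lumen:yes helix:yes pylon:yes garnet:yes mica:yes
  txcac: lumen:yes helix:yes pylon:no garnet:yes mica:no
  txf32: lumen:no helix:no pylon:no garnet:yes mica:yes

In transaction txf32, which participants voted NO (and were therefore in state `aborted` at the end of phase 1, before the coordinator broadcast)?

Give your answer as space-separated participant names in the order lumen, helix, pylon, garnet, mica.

Answer: lumen helix pylon

Derivation:
Txn txf32 phase 1: lumen no -> aborted; helix no -> aborted; pylon no -> aborted; garnet yes -> prepared; mica yes -> prepared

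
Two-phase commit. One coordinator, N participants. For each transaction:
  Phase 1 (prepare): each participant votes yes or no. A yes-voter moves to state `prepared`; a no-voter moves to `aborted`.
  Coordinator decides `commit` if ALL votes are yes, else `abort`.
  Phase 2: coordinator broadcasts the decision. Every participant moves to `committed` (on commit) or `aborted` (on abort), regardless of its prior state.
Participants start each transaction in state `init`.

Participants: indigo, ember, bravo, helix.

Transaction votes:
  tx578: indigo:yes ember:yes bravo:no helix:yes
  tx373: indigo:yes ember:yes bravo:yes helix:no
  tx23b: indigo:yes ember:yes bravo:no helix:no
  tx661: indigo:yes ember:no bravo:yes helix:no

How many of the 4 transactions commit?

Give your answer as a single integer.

Answer: 0

Derivation:
tx578: no from bravo -> abort (commits=0)
tx373: no from helix -> abort (commits=0)
tx23b: no from bravo, helix -> abort (commits=0)
tx661: no from ember, helix -> abort (commits=0)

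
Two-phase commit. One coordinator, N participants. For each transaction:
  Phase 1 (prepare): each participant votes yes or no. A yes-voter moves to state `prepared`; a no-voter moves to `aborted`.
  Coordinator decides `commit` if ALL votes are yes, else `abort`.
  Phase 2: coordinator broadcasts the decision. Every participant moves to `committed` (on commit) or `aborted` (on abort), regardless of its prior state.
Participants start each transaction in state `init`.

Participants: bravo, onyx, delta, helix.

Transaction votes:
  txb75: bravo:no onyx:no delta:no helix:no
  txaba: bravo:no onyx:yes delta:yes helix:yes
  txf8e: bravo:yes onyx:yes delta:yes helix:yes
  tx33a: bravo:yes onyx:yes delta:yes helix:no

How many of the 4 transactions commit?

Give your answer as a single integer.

txb75: no from bravo, onyx, delta, helix -> abort (commits=0)
txaba: no from bravo -> abort (commits=0)
txf8e: all yes -> commit (commits=1)
tx33a: no from helix -> abort (commits=1)

Answer: 1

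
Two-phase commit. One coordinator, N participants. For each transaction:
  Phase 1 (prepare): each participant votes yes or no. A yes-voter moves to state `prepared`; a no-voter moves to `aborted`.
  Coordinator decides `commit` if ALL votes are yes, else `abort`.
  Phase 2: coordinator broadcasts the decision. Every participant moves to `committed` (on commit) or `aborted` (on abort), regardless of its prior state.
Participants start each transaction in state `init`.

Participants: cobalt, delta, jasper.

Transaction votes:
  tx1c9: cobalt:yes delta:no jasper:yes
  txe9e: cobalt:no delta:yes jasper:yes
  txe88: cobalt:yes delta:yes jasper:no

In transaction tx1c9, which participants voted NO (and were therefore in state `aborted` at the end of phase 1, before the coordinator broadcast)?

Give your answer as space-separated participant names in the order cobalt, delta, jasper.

Answer: delta

Derivation:
Txn tx1c9 phase 1: cobalt yes -> prepared; delta no -> aborted; jasper yes -> prepared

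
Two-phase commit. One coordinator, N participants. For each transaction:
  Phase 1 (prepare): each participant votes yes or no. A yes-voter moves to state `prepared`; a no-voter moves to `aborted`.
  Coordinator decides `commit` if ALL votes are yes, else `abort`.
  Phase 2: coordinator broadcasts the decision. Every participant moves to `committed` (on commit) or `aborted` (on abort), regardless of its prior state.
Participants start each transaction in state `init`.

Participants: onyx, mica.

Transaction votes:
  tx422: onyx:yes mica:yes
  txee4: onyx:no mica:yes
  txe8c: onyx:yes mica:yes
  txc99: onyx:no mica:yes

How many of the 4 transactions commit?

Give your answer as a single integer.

tx422: all yes -> commit (commits=1)
txee4: no from onyx -> abort (commits=1)
txe8c: all yes -> commit (commits=2)
txc99: no from onyx -> abort (commits=2)

Answer: 2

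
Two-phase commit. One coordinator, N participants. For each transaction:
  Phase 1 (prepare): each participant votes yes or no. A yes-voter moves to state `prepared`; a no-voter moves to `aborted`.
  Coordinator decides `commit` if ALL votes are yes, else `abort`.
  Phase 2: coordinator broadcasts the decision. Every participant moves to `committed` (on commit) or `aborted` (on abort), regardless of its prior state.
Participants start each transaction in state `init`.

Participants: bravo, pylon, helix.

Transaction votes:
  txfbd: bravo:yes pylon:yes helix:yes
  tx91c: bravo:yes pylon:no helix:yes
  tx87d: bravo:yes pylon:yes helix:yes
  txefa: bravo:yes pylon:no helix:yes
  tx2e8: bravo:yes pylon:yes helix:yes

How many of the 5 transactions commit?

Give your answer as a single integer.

Answer: 3

Derivation:
txfbd: all yes -> commit (commits=1)
tx91c: no from pylon -> abort (commits=1)
tx87d: all yes -> commit (commits=2)
txefa: no from pylon -> abort (commits=2)
tx2e8: all yes -> commit (commits=3)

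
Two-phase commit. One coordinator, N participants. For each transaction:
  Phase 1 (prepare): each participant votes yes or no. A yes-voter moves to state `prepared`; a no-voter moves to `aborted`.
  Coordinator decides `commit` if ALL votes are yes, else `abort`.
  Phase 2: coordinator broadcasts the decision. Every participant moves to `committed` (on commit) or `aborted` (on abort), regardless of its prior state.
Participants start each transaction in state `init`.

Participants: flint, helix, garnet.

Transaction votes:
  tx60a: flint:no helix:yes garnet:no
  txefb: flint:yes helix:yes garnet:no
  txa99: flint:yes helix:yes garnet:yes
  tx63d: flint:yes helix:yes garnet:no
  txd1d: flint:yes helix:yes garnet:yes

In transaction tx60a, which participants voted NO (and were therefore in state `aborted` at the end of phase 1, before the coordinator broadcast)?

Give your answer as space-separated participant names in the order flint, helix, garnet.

Answer: flint garnet

Derivation:
Txn tx60a phase 1: flint no -> aborted; helix yes -> prepared; garnet no -> aborted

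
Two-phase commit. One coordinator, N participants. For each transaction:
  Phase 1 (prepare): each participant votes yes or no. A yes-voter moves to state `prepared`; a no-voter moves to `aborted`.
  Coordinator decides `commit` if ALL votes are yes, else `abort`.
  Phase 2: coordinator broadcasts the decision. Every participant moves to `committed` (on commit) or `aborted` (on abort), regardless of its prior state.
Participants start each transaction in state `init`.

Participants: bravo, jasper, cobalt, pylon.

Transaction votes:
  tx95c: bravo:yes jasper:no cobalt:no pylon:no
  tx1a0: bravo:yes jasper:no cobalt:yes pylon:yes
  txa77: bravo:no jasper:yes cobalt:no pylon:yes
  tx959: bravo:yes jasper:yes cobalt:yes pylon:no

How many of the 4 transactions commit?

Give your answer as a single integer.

Answer: 0

Derivation:
tx95c: no from jasper, cobalt, pylon -> abort (commits=0)
tx1a0: no from jasper -> abort (commits=0)
txa77: no from bravo, cobalt -> abort (commits=0)
tx959: no from pylon -> abort (commits=0)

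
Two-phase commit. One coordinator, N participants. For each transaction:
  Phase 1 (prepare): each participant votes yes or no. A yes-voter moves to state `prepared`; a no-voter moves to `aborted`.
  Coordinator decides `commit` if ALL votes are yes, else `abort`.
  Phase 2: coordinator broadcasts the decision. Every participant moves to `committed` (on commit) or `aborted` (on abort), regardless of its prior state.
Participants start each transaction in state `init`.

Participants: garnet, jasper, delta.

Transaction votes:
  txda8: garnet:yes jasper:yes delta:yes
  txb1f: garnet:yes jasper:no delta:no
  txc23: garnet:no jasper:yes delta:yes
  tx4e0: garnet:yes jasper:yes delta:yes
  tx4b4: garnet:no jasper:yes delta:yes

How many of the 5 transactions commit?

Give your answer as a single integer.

txda8: all yes -> commit (commits=1)
txb1f: no from jasper, delta -> abort (commits=1)
txc23: no from garnet -> abort (commits=1)
tx4e0: all yes -> commit (commits=2)
tx4b4: no from garnet -> abort (commits=2)

Answer: 2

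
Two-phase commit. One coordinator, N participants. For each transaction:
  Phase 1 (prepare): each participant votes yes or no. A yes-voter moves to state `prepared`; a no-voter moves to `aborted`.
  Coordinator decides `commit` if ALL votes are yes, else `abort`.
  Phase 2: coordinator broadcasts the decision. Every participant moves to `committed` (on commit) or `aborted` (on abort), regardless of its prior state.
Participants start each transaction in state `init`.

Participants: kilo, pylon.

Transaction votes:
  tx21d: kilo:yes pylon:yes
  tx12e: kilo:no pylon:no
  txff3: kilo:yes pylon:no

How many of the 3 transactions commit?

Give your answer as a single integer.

Answer: 1

Derivation:
tx21d: all yes -> commit (commits=1)
tx12e: no from kilo, pylon -> abort (commits=1)
txff3: no from pylon -> abort (commits=1)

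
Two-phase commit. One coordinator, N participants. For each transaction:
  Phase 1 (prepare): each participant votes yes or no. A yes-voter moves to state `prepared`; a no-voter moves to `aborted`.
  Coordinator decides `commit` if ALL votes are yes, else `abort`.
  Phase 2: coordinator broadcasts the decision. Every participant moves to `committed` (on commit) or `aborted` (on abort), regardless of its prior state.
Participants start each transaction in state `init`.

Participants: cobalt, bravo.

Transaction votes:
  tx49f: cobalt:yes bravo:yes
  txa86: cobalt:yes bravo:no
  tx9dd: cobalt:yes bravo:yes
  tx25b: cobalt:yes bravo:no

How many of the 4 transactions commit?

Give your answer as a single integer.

Answer: 2

Derivation:
tx49f: all yes -> commit (commits=1)
txa86: no from bravo -> abort (commits=1)
tx9dd: all yes -> commit (commits=2)
tx25b: no from bravo -> abort (commits=2)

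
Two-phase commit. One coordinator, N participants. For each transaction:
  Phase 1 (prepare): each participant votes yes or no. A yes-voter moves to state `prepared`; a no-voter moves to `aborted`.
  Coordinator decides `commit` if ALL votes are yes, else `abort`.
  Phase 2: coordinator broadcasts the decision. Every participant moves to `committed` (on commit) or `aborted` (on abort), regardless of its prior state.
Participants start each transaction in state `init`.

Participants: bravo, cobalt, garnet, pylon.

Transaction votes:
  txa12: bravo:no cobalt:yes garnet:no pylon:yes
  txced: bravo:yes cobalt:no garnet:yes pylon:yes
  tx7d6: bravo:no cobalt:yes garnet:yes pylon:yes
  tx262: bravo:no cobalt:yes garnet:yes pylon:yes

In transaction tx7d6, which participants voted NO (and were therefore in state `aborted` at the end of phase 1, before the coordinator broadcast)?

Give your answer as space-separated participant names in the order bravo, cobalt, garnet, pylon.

Answer: bravo

Derivation:
Txn tx7d6 phase 1: bravo no -> aborted; cobalt yes -> prepared; garnet yes -> prepared; pylon yes -> prepared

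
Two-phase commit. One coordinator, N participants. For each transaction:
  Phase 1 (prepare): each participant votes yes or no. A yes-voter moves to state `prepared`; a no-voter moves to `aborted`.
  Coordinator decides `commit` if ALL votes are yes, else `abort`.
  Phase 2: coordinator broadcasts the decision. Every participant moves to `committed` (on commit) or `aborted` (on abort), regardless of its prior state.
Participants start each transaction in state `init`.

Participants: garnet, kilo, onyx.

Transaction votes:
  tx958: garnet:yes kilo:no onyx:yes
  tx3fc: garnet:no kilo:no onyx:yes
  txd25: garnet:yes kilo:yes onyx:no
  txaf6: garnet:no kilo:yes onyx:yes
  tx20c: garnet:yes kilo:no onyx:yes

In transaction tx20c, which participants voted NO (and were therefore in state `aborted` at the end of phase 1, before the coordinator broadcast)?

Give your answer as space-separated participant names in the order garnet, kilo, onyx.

Txn tx20c phase 1: garnet yes -> prepared; kilo no -> aborted; onyx yes -> prepared

Answer: kilo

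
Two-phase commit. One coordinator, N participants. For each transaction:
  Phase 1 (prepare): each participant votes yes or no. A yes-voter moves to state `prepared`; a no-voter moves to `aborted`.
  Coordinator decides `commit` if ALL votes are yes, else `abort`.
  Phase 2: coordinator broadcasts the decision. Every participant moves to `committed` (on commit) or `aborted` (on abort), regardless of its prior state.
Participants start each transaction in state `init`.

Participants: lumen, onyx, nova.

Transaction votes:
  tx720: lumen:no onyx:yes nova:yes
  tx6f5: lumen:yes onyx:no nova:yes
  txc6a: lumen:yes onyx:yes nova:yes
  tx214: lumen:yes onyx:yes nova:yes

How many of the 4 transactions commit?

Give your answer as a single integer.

Answer: 2

Derivation:
tx720: no from lumen -> abort (commits=0)
tx6f5: no from onyx -> abort (commits=0)
txc6a: all yes -> commit (commits=1)
tx214: all yes -> commit (commits=2)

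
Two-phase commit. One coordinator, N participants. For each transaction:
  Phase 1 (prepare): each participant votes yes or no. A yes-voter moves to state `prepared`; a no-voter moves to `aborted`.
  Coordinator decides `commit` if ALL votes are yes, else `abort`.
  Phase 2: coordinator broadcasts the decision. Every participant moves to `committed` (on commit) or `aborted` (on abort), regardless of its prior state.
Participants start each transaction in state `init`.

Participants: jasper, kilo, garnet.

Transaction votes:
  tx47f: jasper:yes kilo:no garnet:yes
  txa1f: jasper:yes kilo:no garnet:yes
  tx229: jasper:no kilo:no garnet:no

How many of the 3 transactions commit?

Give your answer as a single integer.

tx47f: no from kilo -> abort (commits=0)
txa1f: no from kilo -> abort (commits=0)
tx229: no from jasper, kilo, garnet -> abort (commits=0)

Answer: 0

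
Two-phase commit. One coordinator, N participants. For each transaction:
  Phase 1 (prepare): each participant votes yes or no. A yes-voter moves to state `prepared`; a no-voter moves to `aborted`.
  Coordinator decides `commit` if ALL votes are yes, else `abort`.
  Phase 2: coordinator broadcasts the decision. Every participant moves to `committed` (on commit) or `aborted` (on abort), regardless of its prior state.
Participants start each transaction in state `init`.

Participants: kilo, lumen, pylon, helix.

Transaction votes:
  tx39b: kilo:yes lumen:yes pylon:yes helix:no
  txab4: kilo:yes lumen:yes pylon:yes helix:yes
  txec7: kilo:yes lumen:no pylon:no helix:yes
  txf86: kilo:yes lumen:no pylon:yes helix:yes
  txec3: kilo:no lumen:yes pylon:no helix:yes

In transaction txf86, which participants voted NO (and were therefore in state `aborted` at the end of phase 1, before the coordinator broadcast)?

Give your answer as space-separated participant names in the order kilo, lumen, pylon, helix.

Answer: lumen

Derivation:
Txn txf86 phase 1: kilo yes -> prepared; lumen no -> aborted; pylon yes -> prepared; helix yes -> prepared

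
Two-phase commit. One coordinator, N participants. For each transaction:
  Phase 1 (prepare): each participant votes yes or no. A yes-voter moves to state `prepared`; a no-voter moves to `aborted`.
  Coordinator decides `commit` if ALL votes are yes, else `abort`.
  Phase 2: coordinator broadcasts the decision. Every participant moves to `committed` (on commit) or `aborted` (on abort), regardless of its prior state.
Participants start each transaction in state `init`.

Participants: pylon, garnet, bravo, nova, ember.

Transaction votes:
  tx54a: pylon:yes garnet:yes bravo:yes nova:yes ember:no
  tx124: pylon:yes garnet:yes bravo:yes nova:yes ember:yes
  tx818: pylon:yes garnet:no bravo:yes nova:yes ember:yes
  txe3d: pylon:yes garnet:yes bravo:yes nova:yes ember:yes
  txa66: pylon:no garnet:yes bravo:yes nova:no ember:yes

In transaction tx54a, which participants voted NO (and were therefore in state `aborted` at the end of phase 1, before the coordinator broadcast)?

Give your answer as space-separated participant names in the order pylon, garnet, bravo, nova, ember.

Answer: ember

Derivation:
Txn tx54a phase 1: pylon yes -> prepared; garnet yes -> prepared; bravo yes -> prepared; nova yes -> prepared; ember no -> aborted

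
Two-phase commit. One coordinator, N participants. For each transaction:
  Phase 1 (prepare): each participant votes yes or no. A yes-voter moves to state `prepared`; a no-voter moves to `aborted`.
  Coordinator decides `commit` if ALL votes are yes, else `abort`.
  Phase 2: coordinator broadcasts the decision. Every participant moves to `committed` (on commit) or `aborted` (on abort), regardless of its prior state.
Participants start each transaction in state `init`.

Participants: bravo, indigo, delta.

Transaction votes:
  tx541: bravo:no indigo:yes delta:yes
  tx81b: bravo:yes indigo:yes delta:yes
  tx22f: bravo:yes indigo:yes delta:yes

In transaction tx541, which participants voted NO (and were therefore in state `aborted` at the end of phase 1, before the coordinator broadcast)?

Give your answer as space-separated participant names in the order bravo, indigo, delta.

Answer: bravo

Derivation:
Txn tx541 phase 1: bravo no -> aborted; indigo yes -> prepared; delta yes -> prepared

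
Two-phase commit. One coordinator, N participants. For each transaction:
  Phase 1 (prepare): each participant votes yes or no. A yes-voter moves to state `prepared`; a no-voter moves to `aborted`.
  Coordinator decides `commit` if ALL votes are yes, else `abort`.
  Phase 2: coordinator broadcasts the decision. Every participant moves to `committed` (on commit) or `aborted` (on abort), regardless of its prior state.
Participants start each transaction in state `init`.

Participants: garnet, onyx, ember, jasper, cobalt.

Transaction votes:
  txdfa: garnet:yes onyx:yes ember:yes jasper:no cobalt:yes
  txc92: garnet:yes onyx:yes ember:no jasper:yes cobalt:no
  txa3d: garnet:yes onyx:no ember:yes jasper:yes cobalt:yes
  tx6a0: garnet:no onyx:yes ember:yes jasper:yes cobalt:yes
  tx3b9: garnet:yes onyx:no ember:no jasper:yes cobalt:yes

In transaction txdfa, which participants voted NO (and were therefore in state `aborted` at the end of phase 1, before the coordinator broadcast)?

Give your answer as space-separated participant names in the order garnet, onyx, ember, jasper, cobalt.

Txn txdfa phase 1: garnet yes -> prepared; onyx yes -> prepared; ember yes -> prepared; jasper no -> aborted; cobalt yes -> prepared

Answer: jasper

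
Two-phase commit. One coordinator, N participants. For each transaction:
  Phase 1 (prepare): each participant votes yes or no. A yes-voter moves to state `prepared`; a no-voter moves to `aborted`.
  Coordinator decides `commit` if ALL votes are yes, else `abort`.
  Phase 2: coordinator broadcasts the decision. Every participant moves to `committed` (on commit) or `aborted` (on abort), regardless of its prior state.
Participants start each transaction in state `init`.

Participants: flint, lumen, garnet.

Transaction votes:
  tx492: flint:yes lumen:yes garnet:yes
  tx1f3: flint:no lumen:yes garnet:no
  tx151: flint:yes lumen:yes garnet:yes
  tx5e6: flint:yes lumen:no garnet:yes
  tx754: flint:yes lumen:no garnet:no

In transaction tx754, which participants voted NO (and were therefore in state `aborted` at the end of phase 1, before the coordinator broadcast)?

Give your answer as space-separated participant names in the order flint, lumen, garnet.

Txn tx754 phase 1: flint yes -> prepared; lumen no -> aborted; garnet no -> aborted

Answer: lumen garnet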